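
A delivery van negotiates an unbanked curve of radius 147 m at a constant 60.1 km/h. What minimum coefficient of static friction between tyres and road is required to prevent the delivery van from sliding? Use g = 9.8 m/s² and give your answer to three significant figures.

0.193

v = 60.1/3.6 = 16.69 m/s.
Friction provides the centripetal force: μ_s m g = m v²/r, so μ_s = v²/(g r) = (16.69)²/(9.8 × 147) = 278.7/1441 = 0.1935.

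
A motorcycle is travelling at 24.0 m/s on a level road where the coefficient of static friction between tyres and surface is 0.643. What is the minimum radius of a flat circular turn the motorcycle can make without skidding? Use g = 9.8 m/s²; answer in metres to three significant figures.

91.4 m

At the limit, μ_s m g = m v²/r, so r_min = v²/(μ_s g) = (24.0)²/(0.643 × 9.8) = 576.0/6.301 = 91.41 m.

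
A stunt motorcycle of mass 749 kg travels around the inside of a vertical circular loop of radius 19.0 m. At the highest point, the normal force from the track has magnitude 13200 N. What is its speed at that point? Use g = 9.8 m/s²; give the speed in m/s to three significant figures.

At the top, N + mg = mv²/r, so v = √(r(N/m + g)) = √(19.0 × (13200/749 + 9.8)) = √(19.0 × 27.42) = √521.0 = 22.83 m/s.

22.8 m/s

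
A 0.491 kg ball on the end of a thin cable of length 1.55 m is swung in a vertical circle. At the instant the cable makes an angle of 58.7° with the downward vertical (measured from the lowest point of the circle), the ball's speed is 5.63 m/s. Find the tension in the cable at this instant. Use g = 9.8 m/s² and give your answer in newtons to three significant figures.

Take the radial direction toward the centre of the circle as positive. The component of the weight along the string toward the centre is −mg cos φ (φ measured from the bottom), so Newton's second law along the string gives T − mg cos φ = m v²/r.
cos 58.7° = 0.5195, so T = m(v²/r + g cos φ) = 0.491 × ((5.63)²/1.55 + 9.8 × 0.5195) = 0.491 × (20.45 + (5.091)) = 0.491 × 25.54 = 12.54 N.

12.5 N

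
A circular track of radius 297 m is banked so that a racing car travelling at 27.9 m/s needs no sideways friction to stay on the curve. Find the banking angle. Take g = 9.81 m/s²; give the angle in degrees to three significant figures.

For a frictionless banked turn: horizontally N sinθ = mv²/r and vertically N cosθ = mg.
Dividing: tanθ = v²/(r g) = (27.9)²/(297 × 9.81) = 778.4/2914 = 0.2672.
θ = arctan(0.2672) = 14.96°.

15.0°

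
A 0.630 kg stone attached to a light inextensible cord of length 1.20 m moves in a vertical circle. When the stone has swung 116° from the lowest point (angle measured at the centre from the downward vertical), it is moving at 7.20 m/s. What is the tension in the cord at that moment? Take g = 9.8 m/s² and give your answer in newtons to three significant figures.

24.5 N

Take the radial direction toward the centre of the circle as positive. The component of the weight along the string toward the centre is −mg cos φ (φ measured from the bottom), so Newton's second law along the string gives T − mg cos φ = m v²/r.
cos 116° = -0.4384, so T = m(v²/r + g cos φ) = 0.630 × ((7.20)²/1.20 + 9.8 × -0.4384) = 0.630 × (43.20 + (-4.296)) = 0.630 × 38.90 = 24.51 N.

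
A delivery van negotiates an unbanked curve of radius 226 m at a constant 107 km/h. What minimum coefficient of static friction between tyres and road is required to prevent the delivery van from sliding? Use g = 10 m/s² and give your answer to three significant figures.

v = 107/3.6 = 29.72 m/s.
Friction provides the centripetal force: μ_s m g = m v²/r, so μ_s = v²/(g r) = (29.72)²/(10.0 × 226) = 883.4/2260 = 0.3909.

0.391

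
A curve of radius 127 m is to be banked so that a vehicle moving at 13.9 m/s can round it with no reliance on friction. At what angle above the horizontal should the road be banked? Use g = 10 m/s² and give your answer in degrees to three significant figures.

For a frictionless banked turn: horizontally N sinθ = mv²/r and vertically N cosθ = mg.
Dividing: tanθ = v²/(r g) = (13.9)²/(127 × 10.0) = 193.2/1270 = 0.1521.
θ = arctan(0.1521) = 8.650°.

8.65°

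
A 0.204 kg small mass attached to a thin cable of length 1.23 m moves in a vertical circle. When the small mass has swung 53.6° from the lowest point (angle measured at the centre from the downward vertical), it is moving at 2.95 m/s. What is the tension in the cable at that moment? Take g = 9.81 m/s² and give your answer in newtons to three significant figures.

Take the radial direction toward the centre of the circle as positive. The component of the weight along the string toward the centre is −mg cos φ (φ measured from the bottom), so Newton's second law along the string gives T − mg cos φ = m v²/r.
cos 53.6° = 0.5934, so T = m(v²/r + g cos φ) = 0.204 × ((2.95)²/1.23 + 9.81 × 0.5934) = 0.204 × (7.075 + (5.821)) = 0.204 × 12.90 = 2.631 N.

2.63 N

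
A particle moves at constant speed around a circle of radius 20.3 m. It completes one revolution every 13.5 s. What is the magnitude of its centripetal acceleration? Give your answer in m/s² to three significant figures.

v = 2πr/T = 2π × 20.3/13.5 = 9.448 m/s.
a_c = v²/r = (9.448)²/20.3 = 89.27/20.3 = 4.397 m/s².

4.40 m/s²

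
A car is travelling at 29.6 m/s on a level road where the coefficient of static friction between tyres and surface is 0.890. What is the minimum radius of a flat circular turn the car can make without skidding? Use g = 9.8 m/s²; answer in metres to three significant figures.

At the limit, μ_s m g = m v²/r, so r_min = v²/(μ_s g) = (29.6)²/(0.890 × 9.8) = 876.2/8.722 = 100.5 m.

100 m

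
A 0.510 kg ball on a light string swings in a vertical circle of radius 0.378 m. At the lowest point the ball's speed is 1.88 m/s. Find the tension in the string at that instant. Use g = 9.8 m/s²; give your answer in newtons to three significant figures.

9.77 N

At the lowest point, T points up (toward the centre) and the weight mg points down (away from the centre), so the net inward force is T − mg = mv²/r.
T = m(v²/r + g) = 0.510 × ((1.88)²/0.378 + 9.8) = 0.510 × (9.350 + 9.8) = 0.510 × 19.15 = 9.767 N.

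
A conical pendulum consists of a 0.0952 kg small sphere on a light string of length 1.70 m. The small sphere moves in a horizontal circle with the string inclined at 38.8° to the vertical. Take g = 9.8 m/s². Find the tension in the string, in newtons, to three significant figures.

1.20 N

Vertically the bob has no acceleration, so T cosθ = mg.
T = mg/cosθ = 0.0952 × 9.8 / cos 38.8° = 0.9330/0.7793 = 1.197 N.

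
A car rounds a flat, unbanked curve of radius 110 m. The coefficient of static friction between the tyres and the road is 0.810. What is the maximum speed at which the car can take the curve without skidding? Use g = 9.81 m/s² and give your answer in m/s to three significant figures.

On a flat curve, static friction is the only horizontal force, so it must supply the full centripetal force: μ_s m g = m v²/r.
Mass cancels: v_max = √(μ_s g r) = √(0.810 × 9.81 × 110) = √874.1 = 29.56 m/s.

29.6 m/s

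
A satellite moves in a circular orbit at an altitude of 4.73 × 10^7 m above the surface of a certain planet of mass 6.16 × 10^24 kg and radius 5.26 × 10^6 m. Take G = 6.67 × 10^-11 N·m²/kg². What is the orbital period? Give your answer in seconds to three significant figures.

118000 s

r = R + h = 5.26 × 10^6 + 4.73 × 10^7 = 5.256 × 10^7 m. Gravity provides the centripetal force: G M m / r² = m v² / r ⇒ v = √(GM/r) = 2796 m/s.
T = 2πr/v = 2π × 5.256 × 10^7 / 2796 = 118100 s.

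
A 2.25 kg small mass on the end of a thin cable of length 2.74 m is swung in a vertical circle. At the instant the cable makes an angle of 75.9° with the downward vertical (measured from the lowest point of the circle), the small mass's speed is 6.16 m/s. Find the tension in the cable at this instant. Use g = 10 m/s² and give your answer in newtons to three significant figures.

36.6 N

Take the radial direction toward the centre of the circle as positive. The component of the weight along the string toward the centre is −mg cos φ (φ measured from the bottom), so Newton's second law along the string gives T − mg cos φ = m v²/r.
cos 75.9° = 0.2436, so T = m(v²/r + g cos φ) = 2.25 × ((6.16)²/2.74 + 10.0 × 0.2436) = 2.25 × (13.85 + (2.436)) = 2.25 × 16.28 = 36.64 N.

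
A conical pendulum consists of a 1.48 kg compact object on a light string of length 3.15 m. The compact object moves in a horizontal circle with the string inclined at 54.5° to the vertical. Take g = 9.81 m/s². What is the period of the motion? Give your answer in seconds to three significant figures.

r = L sinθ = 2.564 m. From T sinθ = mω²r and T cosθ = mg: tanθ = ω²r/g, so ω² = g tanθ / r = g/(L cosθ).
ω = √(g/(L cosθ)) = √(9.81/(3.15 × 0.5807)) = √5.363 = 2.316 rad/s.
Period = 2π/ω = 2.713 s.

2.71 s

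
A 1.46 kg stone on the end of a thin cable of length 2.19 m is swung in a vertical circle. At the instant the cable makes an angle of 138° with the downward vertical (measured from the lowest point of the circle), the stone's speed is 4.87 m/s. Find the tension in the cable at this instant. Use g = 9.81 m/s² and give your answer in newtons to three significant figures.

5.17 N

Take the radial direction toward the centre of the circle as positive. The component of the weight along the string toward the centre is −mg cos φ (φ measured from the bottom), so Newton's second law along the string gives T − mg cos φ = m v²/r.
cos 138° = -0.7431, so T = m(v²/r + g cos φ) = 1.46 × ((4.87)²/2.19 + 9.81 × -0.7431) = 1.46 × (10.83 + (-7.290)) = 1.46 × 3.539 = 5.168 N.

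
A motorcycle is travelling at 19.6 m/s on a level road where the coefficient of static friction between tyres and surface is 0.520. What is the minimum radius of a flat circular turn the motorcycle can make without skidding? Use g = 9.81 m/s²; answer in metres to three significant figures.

At the limit, μ_s m g = m v²/r, so r_min = v²/(μ_s g) = (19.6)²/(0.520 × 9.81) = 384.2/5.101 = 75.31 m.

75.3 m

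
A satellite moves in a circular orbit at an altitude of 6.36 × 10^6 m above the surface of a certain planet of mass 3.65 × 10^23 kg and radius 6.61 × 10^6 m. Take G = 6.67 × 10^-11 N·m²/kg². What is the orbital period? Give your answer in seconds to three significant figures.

59500 s

r = R + h = 6.61 × 10^6 + 6.36 × 10^6 = 1.297 × 10^7 m. Gravity provides the centripetal force: G M m / r² = m v² / r ⇒ v = √(GM/r) = 1370 m/s.
T = 2πr/v = 2π × 1.297 × 10^7 / 1370 = 59480 s.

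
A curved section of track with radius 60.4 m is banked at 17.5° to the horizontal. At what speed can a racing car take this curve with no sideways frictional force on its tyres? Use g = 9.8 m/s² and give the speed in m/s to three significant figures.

On a frictionless banked curve, N sinθ = mv²/r and N cosθ = mg, so tanθ = v²/(rg).
v = √(r g tanθ) = √(60.4 × 9.8 × tan 17.5°) = √(60.4 × 9.8 × 0.3153) = √186.6 = 13.66 m/s.

13.7 m/s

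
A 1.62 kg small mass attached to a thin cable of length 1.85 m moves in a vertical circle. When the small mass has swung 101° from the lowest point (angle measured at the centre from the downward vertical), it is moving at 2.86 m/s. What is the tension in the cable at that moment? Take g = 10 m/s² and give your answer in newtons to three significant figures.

Take the radial direction toward the centre of the circle as positive. The component of the weight along the string toward the centre is −mg cos φ (φ measured from the bottom), so Newton's second law along the string gives T − mg cos φ = m v²/r.
cos 101° = -0.1908, so T = m(v²/r + g cos φ) = 1.62 × ((2.86)²/1.85 + 10.0 × -0.1908) = 1.62 × (4.421 + (-1.908)) = 1.62 × 2.513 = 4.072 N.

4.07 N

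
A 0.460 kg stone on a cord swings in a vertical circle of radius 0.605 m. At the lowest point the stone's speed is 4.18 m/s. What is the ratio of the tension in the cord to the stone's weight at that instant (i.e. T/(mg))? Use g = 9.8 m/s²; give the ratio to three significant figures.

3.95

At the bottom, T − mg = mv²/r, so T = m(v²/r + g) and T/(mg) = v²/(rg) + 1 = (4.18)²/(0.605 × 9.8) + 1 = 2.947 + 1 = 3.947.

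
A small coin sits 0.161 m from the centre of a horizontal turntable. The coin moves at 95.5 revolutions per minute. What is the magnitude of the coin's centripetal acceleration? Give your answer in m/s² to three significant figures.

ω = 95.5 rev/min × 2π/60 = 10.00 rad/s, so v = ωr = 10.00 × 0.161 = 1.610 m/s.
a_c = v²/r = (1.610)²/0.161 = 2.592/0.161 = 16.10 m/s².

16.1 m/s²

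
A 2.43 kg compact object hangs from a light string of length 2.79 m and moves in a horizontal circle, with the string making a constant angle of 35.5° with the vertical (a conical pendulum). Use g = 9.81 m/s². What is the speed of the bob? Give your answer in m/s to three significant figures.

3.37 m/s

The radius of the circle is r = L sinθ = 2.79 × sin 35.5° = 1.620 m.
Horizontally T sinθ = mv²/r and vertically T cosθ = mg, so tanθ = v²/(rg).
v = √(r g tanθ) = √(1.620 × 9.81 × 0.7133) = √11.34 = 3.367 m/s.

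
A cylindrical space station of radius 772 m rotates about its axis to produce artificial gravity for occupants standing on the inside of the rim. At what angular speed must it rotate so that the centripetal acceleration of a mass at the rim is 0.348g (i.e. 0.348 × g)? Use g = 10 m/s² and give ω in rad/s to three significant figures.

Centripetal acceleration a_c = ω²r. Setting ω²r = 0.348g:
ω = √(0.348g / r) = √(0.348 × 10.0 / 772) = √0.004508 = 0.06714 rad/s.

0.0671 rad/s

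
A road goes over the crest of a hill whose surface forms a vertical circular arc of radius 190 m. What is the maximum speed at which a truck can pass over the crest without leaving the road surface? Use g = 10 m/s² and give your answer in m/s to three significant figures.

43.6 m/s

At the crest the centre of the circle is below the truck, so the net downward (centripetal) force is mg − N = mv²/r.
The truck leaves the road when N → 0, giving v_max = √(g r) = √(10.0 × 190) = 43.59 m/s.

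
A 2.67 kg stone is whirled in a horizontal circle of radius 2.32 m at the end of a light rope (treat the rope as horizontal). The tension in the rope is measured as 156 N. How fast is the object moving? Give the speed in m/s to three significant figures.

11.6 m/s

T = m v²/r ⇒ v = √(T r / m) = √(156 × 2.32 / 2.67) = √135.6 = 11.64 m/s.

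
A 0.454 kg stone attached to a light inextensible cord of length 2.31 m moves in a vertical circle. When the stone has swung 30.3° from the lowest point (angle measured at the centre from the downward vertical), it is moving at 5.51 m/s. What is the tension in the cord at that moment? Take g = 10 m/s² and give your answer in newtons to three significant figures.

9.89 N

Take the radial direction toward the centre of the circle as positive. The component of the weight along the string toward the centre is −mg cos φ (φ measured from the bottom), so Newton's second law along the string gives T − mg cos φ = m v²/r.
cos 30.3° = 0.8634, so T = m(v²/r + g cos φ) = 0.454 × ((5.51)²/2.31 + 10.0 × 0.8634) = 0.454 × (13.14 + (8.634)) = 0.454 × 21.78 = 9.887 N.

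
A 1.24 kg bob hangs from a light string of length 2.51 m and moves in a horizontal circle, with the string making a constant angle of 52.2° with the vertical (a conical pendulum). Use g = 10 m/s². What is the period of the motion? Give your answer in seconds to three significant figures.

r = L sinθ = 1.983 m. From T sinθ = mω²r and T cosθ = mg: tanθ = ω²r/g, so ω² = g tanθ / r = g/(L cosθ).
ω = √(g/(L cosθ)) = √(10.0/(2.51 × 0.6129)) = √6.500 = 2.550 rad/s.
Period = 2π/ω = 2.464 s.

2.46 s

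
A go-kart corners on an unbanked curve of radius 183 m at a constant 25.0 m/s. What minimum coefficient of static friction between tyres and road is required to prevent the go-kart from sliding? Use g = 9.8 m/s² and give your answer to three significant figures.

Friction provides the centripetal force: μ_s m g = m v²/r, so μ_s = v²/(g r) = (25.00)²/(9.8 × 183) = 625.0/1793 = 0.3485.

0.349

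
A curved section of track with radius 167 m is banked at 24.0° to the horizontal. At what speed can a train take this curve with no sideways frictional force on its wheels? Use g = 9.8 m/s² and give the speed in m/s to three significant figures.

27.0 m/s

On a frictionless banked curve, N sinθ = mv²/r and N cosθ = mg, so tanθ = v²/(rg).
v = √(r g tanθ) = √(167 × 9.8 × tan 24.0°) = √(167 × 9.8 × 0.4452) = √728.7 = 26.99 m/s.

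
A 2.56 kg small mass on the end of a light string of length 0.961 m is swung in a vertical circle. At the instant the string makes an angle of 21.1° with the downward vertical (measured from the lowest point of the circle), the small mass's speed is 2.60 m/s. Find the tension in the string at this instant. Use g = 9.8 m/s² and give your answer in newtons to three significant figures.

Take the radial direction toward the centre of the circle as positive. The component of the weight along the string toward the centre is −mg cos φ (φ measured from the bottom), so Newton's second law along the string gives T − mg cos φ = m v²/r.
cos 21.1° = 0.9330, so T = m(v²/r + g cos φ) = 2.56 × ((2.60)²/0.961 + 9.8 × 0.9330) = 2.56 × (7.034 + (9.143)) = 2.56 × 16.18 = 41.41 N.

41.4 N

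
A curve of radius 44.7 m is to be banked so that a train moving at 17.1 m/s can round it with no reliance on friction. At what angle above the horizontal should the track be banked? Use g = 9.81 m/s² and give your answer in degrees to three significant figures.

33.7°

For a frictionless banked turn: horizontally N sinθ = mv²/r and vertically N cosθ = mg.
Dividing: tanθ = v²/(r g) = (17.1)²/(44.7 × 9.81) = 292.4/438.5 = 0.6668.
θ = arctan(0.6668) = 33.70°.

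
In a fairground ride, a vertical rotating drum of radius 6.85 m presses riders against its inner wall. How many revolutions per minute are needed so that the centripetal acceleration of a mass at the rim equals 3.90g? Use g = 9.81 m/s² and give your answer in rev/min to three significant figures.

22.6 rev/min

Require ω²r = 3.90g, so ω = √(3.90 × 9.81/6.85) = 2.363 rad/s.
In rev/min: ω × 60/(2π) = 2.363 × 60/(2π) = 22.57 rev/min.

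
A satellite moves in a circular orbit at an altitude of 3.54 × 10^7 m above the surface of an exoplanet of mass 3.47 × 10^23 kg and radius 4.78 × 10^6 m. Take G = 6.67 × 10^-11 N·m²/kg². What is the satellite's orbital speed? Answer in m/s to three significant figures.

759 m/s

Orbital radius r = R + h = 4.78 × 10^6 + 3.54 × 10^7 = 4.018 × 10^7 m.
Gravity supplies the centripetal force: G M m / r² = m v² / r, so v = √(GM/r).
v = √(6.67 × 10^-11 × 3.47 × 10^23 / 4.018 × 10^7) = √(576000) = 759.0 m/s.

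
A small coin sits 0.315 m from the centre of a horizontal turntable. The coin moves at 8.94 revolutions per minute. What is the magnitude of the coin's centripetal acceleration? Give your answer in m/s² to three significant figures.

0.276 m/s²

ω = 8.94 rev/min × 2π/60 = 0.9362 rad/s, so v = ωr = 0.9362 × 0.315 = 0.2949 m/s.
a_c = v²/r = (0.2949)²/0.315 = 0.08697/0.315 = 0.2761 m/s².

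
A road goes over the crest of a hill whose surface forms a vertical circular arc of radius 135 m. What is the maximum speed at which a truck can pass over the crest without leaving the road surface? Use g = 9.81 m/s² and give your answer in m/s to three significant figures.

36.4 m/s

At the crest the centre of the circle is below the truck, so the net downward (centripetal) force is mg − N = mv²/r.
The truck leaves the road when N → 0, giving v_max = √(g r) = √(9.81 × 135) = 36.39 m/s.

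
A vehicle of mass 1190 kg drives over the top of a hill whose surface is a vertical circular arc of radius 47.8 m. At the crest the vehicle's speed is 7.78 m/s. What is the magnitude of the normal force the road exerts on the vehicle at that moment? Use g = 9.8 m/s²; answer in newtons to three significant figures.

10200 N

At the crest the centripetal acceleration points downward (toward the centre of the arc), so mg − N = mv²/r.
N = m(g − v²/r) = 1190 × (9.8 − (7.78)²/47.8) = 1190 × (9.8 − 1.266) = 1190 × 8.534 = 10160 N.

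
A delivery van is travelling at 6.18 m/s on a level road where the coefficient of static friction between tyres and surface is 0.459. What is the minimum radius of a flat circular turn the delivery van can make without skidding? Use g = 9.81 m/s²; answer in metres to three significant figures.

At the limit, μ_s m g = m v²/r, so r_min = v²/(μ_s g) = (6.18)²/(0.459 × 9.81) = 38.19/4.503 = 8.482 m.

8.48 m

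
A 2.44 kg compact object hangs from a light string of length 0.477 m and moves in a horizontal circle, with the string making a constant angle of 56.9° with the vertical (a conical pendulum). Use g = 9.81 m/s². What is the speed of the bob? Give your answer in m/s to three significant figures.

The radius of the circle is r = L sinθ = 0.477 × sin 56.9° = 0.3996 m.
Horizontally T sinθ = mv²/r and vertically T cosθ = mg, so tanθ = v²/(rg).
v = √(r g tanθ) = √(0.3996 × 9.81 × 1.534) = √6.013 = 2.452 m/s.

2.45 m/s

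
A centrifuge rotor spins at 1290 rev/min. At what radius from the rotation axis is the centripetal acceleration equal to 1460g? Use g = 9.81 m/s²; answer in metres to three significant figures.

ω = 1290 rev/min × 2π/60 = 135.1 rad/s.
a_c = ω²r = 1460g ⇒ r = 1460 × 9.81 / (135.1)² = 14320/18250 = 0.7848 m.

0.785 m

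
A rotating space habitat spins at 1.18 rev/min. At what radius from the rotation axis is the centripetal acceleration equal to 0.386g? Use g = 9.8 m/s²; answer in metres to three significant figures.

248 m

ω = 1.18 rev/min × 2π/60 = 0.1236 rad/s.
a_c = ω²r = 0.386g ⇒ r = 0.386 × 9.8 / (0.1236)² = 3.783/0.01527 = 247.7 m.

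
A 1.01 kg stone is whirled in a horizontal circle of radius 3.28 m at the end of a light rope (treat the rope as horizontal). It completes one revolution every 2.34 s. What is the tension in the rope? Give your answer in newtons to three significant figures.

v = 2πr/T = 2π × 3.28/2.34 = 8.807 m/s.
The tension is the only horizontal force, so it supplies the full centripetal force: T = m v²/r = 1.01 × (8.807)²/3.28 = 1.01 × 77.57/3.28 = 23.88 N.

23.9 N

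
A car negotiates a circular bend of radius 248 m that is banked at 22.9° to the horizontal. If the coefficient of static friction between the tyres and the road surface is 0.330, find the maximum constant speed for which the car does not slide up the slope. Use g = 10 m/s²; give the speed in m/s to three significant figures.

46.6 m/s

At the maximum speed, friction acts down the slope at its limiting value f = μN. Radially (horizontal, toward centre): N sinθ + μN cosθ = mv²/r. Vertically: N cosθ − μN sinθ = mg.
Dividing: v² = r g (sinθ + μcosθ)/(cosθ − μsinθ).
sinθ + μcosθ = 0.3891 + 0.330×0.9212 = 0.6931; cosθ − μsinθ = 0.9212 − 0.330×0.3891 = 0.7928.
v² = 248 × 10.0 × 0.6931/0.7928 = 2168 m²/s², so v = 46.56 m/s.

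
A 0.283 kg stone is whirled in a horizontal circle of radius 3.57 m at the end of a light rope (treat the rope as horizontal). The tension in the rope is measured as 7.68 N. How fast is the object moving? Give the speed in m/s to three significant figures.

9.84 m/s

T = m v²/r ⇒ v = √(T r / m) = √(7.68 × 3.57 / 0.283) = √96.88 = 9.843 m/s.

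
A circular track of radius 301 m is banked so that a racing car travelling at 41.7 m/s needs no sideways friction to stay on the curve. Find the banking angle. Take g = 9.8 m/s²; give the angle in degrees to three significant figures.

For a frictionless banked turn: horizontally N sinθ = mv²/r and vertically N cosθ = mg.
Dividing: tanθ = v²/(r g) = (41.7)²/(301 × 9.8) = 1739/2950 = 0.5895.
θ = arctan(0.5895) = 30.52°.

30.5°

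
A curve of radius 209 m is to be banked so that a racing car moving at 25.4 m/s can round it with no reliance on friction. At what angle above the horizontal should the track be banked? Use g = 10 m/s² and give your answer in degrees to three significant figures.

With no friction, the horizontal component of the normal force provides the centripetal force: N sinθ = mv²/r, while N cosθ = mg vertically.
Dividing: tanθ = v²/(r g) = (25.4)²/(209 × 10.0) = 645.2/2090 = 0.3087.
θ = arctan(0.3087) = 17.15°.

17.2°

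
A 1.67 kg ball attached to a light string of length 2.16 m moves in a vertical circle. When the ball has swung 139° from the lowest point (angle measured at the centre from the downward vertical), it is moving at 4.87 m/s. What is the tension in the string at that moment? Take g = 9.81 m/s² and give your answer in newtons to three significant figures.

5.97 N

Take the radial direction toward the centre of the circle as positive. The component of the weight along the string toward the centre is −mg cos φ (φ measured from the bottom), so Newton's second law along the string gives T − mg cos φ = m v²/r.
cos 139° = -0.7547, so T = m(v²/r + g cos φ) = 1.67 × ((4.87)²/2.16 + 9.81 × -0.7547) = 1.67 × (10.98 + (-7.404)) = 1.67 × 3.576 = 5.972 N.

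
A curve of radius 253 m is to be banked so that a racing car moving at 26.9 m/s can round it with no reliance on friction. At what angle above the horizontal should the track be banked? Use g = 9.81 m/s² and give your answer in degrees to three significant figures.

For a frictionless banked turn: horizontally N sinθ = mv²/r and vertically N cosθ = mg.
Dividing: tanθ = v²/(r g) = (26.9)²/(253 × 9.81) = 723.6/2482 = 0.2916.
θ = arctan(0.2916) = 16.25°.

16.3°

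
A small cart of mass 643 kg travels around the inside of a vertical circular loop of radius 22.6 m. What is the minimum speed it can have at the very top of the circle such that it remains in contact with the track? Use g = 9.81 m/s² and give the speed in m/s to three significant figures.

At the highest point the centre is directly below, so both the weight and N act inward: N + mg = mv²/r.
At minimum speed N → 0, so mg = mv_min²/r ⇒ v_min = √(g r) = √(9.81 × 22.6) = 14.89 m/s.

14.9 m/s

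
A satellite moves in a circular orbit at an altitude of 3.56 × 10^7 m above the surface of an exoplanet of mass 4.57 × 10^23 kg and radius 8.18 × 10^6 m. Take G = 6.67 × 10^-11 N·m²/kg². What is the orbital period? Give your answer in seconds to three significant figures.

330000 s

r = R + h = 8.18 × 10^6 + 3.56 × 10^7 = 4.378 × 10^7 m. Gravity provides the centripetal force: G M m / r² = m v² / r ⇒ v = √(GM/r) = 834.4 m/s.
T = 2πr/v = 2π × 4.378 × 10^7 / 834.4 = 329700 s.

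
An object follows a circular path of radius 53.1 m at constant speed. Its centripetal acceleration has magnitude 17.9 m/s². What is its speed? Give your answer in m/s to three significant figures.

30.8 m/s

a_c = v²/r ⇒ v = √(a_c · r) = √(17.9 × 53.1) = √950.5 = 30.83 m/s.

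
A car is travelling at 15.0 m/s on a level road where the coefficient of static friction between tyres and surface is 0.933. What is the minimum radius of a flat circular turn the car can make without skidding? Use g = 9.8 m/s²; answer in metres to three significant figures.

24.6 m

At the limit, μ_s m g = m v²/r, so r_min = v²/(μ_s g) = (15.0)²/(0.933 × 9.8) = 225.0/9.143 = 24.61 m.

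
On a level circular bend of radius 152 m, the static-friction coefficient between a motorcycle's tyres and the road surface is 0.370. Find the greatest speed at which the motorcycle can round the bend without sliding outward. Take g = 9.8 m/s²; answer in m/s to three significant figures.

23.5 m/s

Friction provides the centripetal force on a flat curve. At maximum speed it is at its limiting value: μ_s m g = m v²/r.
Mass cancels: v_max = √(μ_s g r) = √(0.370 × 9.8 × 152) = √551.2 = 23.48 m/s.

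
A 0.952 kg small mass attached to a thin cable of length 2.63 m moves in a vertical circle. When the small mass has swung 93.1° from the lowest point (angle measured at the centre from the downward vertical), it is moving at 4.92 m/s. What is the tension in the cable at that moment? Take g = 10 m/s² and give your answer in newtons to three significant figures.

Take the radial direction toward the centre of the circle as positive. The component of the weight along the string toward the centre is −mg cos φ (φ measured from the bottom), so Newton's second law along the string gives T − mg cos φ = m v²/r.
cos 93.1° = -0.05408, so T = m(v²/r + g cos φ) = 0.952 × ((4.92)²/2.63 + 10.0 × -0.05408) = 0.952 × (9.204 + (-0.5408)) = 0.952 × 8.663 = 8.247 N.

8.25 N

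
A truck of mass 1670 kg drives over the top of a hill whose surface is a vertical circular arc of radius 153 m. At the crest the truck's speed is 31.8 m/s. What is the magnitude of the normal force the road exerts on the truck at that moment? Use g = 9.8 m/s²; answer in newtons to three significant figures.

5330 N

At the crest the centripetal acceleration points downward (toward the centre of the arc), so mg − N = mv²/r.
N = m(g − v²/r) = 1670 × (9.8 − (31.8)²/153) = 1670 × (9.8 − 6.609) = 1670 × 3.191 = 5328 N.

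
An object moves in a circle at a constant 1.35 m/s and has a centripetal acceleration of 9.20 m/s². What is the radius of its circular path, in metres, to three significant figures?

a_c = v²/r ⇒ r = v²/a_c = (1.35)²/9.20 = 1.823/9.20 = 0.1981 m.

0.198 m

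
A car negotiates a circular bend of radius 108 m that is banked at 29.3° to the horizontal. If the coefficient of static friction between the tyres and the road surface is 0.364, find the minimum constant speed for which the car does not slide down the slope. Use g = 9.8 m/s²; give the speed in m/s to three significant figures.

13.2 m/s

At the minimum speed, friction acts up the slope at its limiting value f = μN. Radially (horizontal, toward centre): N sinθ − μN cosθ = mv²/r. Vertically: N cosθ + μN sinθ = mg.
Dividing: v² = r g (sinθ − μcosθ)/(cosθ + μsinθ).
sinθ − μcosθ = 0.4894 − 0.364×0.8721 = 0.1719; cosθ + μsinθ = 0.8721 + 0.364×0.4894 = 1.050.
v² = 108 × 9.8 × 0.1719/1.050 = 173.3 m²/s², so v = 13.16 m/s.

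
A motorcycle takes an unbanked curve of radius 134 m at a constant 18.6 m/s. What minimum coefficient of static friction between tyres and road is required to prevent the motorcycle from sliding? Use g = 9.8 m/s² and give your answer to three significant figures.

0.263

Friction provides the centripetal force: μ_s m g = m v²/r, so μ_s = v²/(g r) = (18.60)²/(9.8 × 134) = 346.0/1313 = 0.2634.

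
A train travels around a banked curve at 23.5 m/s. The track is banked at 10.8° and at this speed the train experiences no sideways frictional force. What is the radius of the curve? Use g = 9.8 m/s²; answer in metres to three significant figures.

295 m

Frictionless banking: tanθ = v²/(rg), so r = v²/(g tanθ).
r = (23.5)²/(9.8 × tan 10.8°) = 552.2/(9.8 × 0.1908) = 552.2/1.869 = 295.4 m.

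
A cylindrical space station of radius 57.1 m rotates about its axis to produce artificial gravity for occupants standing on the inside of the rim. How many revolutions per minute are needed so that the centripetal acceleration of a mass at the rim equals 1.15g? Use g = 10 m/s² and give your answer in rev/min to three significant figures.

4.29 rev/min

Require ω²r = 1.15g, so ω = √(1.15 × 10.0/57.1) = 0.4488 rad/s.
In rev/min: ω × 60/(2π) = 0.4488 × 60/(2π) = 4.286 rev/min.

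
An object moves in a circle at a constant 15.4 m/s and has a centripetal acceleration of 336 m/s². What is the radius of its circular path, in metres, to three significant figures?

0.706 m

a_c = v²/r ⇒ r = v²/a_c = (15.4)²/336 = 237.2/336 = 0.7058 m.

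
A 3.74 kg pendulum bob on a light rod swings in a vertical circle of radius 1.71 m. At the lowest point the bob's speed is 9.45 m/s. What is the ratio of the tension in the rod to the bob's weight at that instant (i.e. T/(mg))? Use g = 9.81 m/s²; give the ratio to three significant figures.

6.32

At the bottom, T − mg = mv²/r, so T = m(v²/r + g) and T/(mg) = v²/(rg) + 1 = (9.45)²/(1.71 × 9.81) + 1 = 5.324 + 1 = 6.324.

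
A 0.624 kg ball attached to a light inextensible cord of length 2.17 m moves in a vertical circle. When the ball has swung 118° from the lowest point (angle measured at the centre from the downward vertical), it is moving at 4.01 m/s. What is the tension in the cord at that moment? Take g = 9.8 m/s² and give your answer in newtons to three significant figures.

1.75 N

Take the radial direction toward the centre of the circle as positive. The component of the weight along the string toward the centre is −mg cos φ (φ measured from the bottom), so Newton's second law along the string gives T − mg cos φ = m v²/r.
cos 118° = -0.4695, so T = m(v²/r + g cos φ) = 0.624 × ((4.01)²/2.17 + 9.8 × -0.4695) = 0.624 × (7.410 + (-4.601)) = 0.624 × 2.809 = 1.753 N.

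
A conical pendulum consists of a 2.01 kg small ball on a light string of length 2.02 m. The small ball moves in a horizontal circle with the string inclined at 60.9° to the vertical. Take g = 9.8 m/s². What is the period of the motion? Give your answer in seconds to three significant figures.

r = L sinθ = 1.765 m. From T sinθ = mω²r and T cosθ = mg: tanθ = ω²r/g, so ω² = g tanθ / r = g/(L cosθ).
ω = √(g/(L cosθ)) = √(9.8/(2.02 × 0.4863)) = √9.976 = 3.158 rad/s.
Period = 2π/ω = 1.989 s.

1.99 s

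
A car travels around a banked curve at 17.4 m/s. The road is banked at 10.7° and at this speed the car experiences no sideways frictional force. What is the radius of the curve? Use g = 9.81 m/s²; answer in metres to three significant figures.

163 m

Frictionless banking: tanθ = v²/(rg), so r = v²/(g tanθ).
r = (17.4)²/(9.81 × tan 10.7°) = 302.8/(9.81 × 0.1890) = 302.8/1.854 = 163.3 m.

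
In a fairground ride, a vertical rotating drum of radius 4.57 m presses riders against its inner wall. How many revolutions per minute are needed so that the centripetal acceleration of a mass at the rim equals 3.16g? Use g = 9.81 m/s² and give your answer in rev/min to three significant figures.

Require ω²r = 3.16g, so ω = √(3.16 × 9.81/4.57) = 2.604 rad/s.
In rev/min: ω × 60/(2π) = 2.604 × 60/(2π) = 24.87 rev/min.

24.9 rev/min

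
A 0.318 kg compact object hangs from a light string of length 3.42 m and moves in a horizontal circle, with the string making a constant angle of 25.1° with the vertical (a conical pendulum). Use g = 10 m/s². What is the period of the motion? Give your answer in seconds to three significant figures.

r = L sinθ = 1.451 m. From T sinθ = mω²r and T cosθ = mg: tanθ = ω²r/g, so ω² = g tanθ / r = g/(L cosθ).
ω = √(g/(L cosθ)) = √(10.0/(3.42 × 0.9056)) = √3.229 = 1.797 rad/s.
Period = 2π/ω = 3.497 s.

3.50 s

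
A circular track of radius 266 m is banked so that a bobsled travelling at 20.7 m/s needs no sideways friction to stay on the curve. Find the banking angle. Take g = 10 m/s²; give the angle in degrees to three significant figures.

For a frictionless banked turn: horizontally N sinθ = mv²/r and vertically N cosθ = mg.
Dividing: tanθ = v²/(r g) = (20.7)²/(266 × 10.0) = 428.5/2660 = 0.1611.
θ = arctan(0.1611) = 9.151°.

9.15°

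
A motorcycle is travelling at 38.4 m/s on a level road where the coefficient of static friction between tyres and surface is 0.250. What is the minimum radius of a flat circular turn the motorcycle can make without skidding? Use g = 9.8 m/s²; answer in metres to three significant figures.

At the limit, μ_s m g = m v²/r, so r_min = v²/(μ_s g) = (38.4)²/(0.250 × 9.8) = 1475/2.450 = 601.9 m.

602 m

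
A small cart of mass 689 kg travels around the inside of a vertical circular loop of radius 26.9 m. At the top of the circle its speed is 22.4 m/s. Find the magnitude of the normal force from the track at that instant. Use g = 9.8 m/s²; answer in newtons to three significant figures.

6100 N

At the top, both N and the weight mg point inward (toward the centre), so N + mg = mv²/r.
N = m(v²/r − g) = 689 × ((22.4)²/26.9 − 9.8) = 689 × (18.65 − 9.8) = 689 × 8.853 = 6100 N.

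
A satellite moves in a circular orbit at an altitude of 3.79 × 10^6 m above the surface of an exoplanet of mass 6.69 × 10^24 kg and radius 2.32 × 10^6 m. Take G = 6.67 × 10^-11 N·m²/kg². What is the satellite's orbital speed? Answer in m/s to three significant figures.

Orbital radius r = R + h = 2.32 × 10^6 + 3.79 × 10^6 = 6.110 × 10^6 m.
Gravity supplies the centripetal force: G M m / r² = m v² / r, so v = √(GM/r).
v = √(6.67 × 10^-11 × 6.69 × 10^24 / 6.110 × 10^6) = √(7.303 × 10^7) = 8546 m/s.

8550 m/s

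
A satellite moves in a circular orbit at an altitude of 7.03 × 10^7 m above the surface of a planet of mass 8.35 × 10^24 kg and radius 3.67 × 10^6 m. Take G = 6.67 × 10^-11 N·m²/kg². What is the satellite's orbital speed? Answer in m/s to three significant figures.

2740 m/s

Orbital radius r = R + h = 3.67 × 10^6 + 7.03 × 10^7 = 7.397 × 10^7 m.
Gravity supplies the centripetal force: G M m / r² = m v² / r, so v = √(GM/r).
v = √(6.67 × 10^-11 × 8.35 × 10^24 / 7.397 × 10^7) = √(7.529 × 10^6) = 2744 m/s.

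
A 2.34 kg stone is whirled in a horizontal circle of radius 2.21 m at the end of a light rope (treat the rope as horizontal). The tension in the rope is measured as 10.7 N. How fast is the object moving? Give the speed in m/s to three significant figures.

T = m v²/r ⇒ v = √(T r / m) = √(10.7 × 2.21 / 2.34) = √10.11 = 3.179 m/s.

3.18 m/s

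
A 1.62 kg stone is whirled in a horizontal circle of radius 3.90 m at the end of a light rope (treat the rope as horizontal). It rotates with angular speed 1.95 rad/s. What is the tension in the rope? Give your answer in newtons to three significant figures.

v = ωr = 1.95 × 3.90 = 7.605 m/s.
The tension is the only horizontal force, so it supplies the full centripetal force: T = m v²/r = 1.62 × (7.605)²/3.90 = 1.62 × 57.84/3.90 = 24.02 N.

24.0 N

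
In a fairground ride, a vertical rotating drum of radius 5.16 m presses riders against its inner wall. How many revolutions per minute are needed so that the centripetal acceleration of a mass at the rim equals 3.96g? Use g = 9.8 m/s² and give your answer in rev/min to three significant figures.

26.2 rev/min

Require ω²r = 3.96g, so ω = √(3.96 × 9.8/5.16) = 2.742 rad/s.
In rev/min: ω × 60/(2π) = 2.742 × 60/(2π) = 26.19 rev/min.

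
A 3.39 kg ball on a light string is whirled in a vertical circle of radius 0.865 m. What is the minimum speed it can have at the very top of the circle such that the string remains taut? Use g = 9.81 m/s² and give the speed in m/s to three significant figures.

2.91 m/s

At the highest point the centre is directly below, so both the weight and T act inward: T + mg = mv²/r.
At minimum speed T → 0, so mg = mv_min²/r ⇒ v_min = √(g r) = √(9.81 × 0.865) = 2.913 m/s.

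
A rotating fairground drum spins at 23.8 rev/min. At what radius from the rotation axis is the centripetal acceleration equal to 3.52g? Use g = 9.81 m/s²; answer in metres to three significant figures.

ω = 23.8 rev/min × 2π/60 = 2.492 rad/s.
a_c = ω²r = 3.52g ⇒ r = 3.52 × 9.81 / (2.492)² = 34.53/6.212 = 5.559 m.

5.56 m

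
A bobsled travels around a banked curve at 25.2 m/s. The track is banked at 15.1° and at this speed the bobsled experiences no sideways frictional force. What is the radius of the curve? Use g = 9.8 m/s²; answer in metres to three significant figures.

240 m

Frictionless banking: tanθ = v²/(rg), so r = v²/(g tanθ).
r = (25.2)²/(9.8 × tan 15.1°) = 635.0/(9.8 × 0.2698) = 635.0/2.644 = 240.2 m.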